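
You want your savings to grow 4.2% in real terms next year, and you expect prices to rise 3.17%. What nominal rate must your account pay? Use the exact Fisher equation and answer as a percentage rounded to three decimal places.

(1 + i) = (1 + r)(1 + π) = 1.04200 × 1.03170 = 1.0750314
i = 1.0750314 − 1, so the required nominal rate is 7.503%.

7.503%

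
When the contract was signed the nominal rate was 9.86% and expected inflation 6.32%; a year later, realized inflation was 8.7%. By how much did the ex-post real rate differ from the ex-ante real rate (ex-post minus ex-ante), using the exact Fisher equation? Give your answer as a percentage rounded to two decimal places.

Ex-ante: (1 + 0.0986)/(1 + 0.0632) − 1 = 3.3296%
Ex-post: (1 + 0.0986)/(1 + 0.0870) − 1 = 1.0672%
Difference (ex-post − ex-ante) = -2.2624% → -2.26%.

-2.26%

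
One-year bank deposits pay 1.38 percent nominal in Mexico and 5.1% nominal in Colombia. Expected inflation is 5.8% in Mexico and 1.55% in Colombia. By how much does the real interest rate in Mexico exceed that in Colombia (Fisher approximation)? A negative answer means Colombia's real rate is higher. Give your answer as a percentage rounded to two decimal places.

-7.97%

Mexico: 1.38% − 5.8% = -4.420%
Colombia: 5.1% − 1.55% = 3.550%
Differential = -7.970% → -7.97%.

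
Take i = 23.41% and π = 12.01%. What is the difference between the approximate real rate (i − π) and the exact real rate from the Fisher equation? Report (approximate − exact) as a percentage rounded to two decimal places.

1.22%

Approximate: r ≈ 23.410% − 12.010% = 11.4000%
Exact: (1 + 0.2341)/(1 + 0.1201) − 1 = 10.1777%
Error = 11.4000% − 10.1777% = 1.2223% → 1.22%.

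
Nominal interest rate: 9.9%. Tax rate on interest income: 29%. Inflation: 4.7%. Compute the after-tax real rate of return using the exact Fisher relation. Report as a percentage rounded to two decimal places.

After-tax nominal return = 9.9% × (1 − 0.29) = 7.0290%.
1 + r = 1.07029 / 1.04700 = 1.022245
After-tax real rate = 1.022245 − 1 → 2.22%.

2.22%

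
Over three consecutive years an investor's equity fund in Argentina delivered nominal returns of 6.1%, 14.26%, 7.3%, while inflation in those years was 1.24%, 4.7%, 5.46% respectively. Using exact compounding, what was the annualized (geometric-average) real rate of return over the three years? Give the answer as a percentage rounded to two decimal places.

5.18%

Nominal growth factor = 1.0610 × 1.1426 × 1.0730 = 1.30079640
Price-level growth factor = 1.0124 × 1.0470 × 1.0546 = 1.11785786
Real growth factor = 1.30079640 / 1.11785786 = 1.16365098
Annualized real rate = 1.16365098^(1/3) − 1 = 5.1819% → 5.18%.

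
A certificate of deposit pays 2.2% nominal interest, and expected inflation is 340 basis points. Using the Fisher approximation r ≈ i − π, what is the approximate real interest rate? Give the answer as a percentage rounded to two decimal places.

-1.20%

r ≈ i − π = 2.2% − 3.4% = -1.20%.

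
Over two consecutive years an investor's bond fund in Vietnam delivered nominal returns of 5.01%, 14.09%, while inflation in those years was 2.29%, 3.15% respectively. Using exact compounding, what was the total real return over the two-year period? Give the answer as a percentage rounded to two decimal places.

Nominal growth factor = 1.0501 × 1.1409 = 1.198059
Price-level growth factor = 1.0229 × 1.0315 = 1.055121
Real growth factor = 1.198059 / 1.055121 = 1.135470
Total real return = 1.135470 − 1 → 13.55%.

13.55%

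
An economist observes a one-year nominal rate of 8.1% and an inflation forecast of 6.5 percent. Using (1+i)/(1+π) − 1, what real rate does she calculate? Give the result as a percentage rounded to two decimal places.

By the Fisher equation, 1 + r = (1 + i)/(1 + π).
1 + r = 1.08100 / 1.06500 = 1.015023
r = 1.015023 − 1 = 1.5023%, i.e. 1.50%.

1.50%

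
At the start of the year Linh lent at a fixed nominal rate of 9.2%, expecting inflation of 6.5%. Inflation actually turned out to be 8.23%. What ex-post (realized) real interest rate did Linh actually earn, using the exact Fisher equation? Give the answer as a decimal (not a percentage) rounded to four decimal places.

Ex-post: (1 + 0.0920)/(1 + 0.0823) − 1 = 0.8962%
So the realized real rate is 0.0090.

0.0090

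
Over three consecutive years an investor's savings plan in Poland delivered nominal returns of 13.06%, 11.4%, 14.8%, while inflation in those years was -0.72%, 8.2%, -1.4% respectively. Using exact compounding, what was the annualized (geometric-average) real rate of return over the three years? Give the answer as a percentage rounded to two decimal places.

Compound the nominal returns: 1.1306 × 1.1140 × 1.1480 = 1.44589268.
Compound inflation: 0.9928 × 1.0820 × 0.9860 = 1.05917067.
Deflate: 1.44589268 / 1.05917067 = 1.36511776.
Annualized real rate = 1.36511776^(1/3) − 1 = 10.9320% → 10.93%.

10.93%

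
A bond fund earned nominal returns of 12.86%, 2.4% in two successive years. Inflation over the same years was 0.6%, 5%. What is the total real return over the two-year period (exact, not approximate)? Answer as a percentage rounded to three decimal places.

Compound the nominal returns: 1.1286 × 1.0240 = 1.155686.
Compound inflation: 1.0060 × 1.0500 = 1.056300.
Deflate: 1.155686 / 1.056300 = 1.094089.
Total real return = 1.094089 − 1 → 9.409%.

9.409%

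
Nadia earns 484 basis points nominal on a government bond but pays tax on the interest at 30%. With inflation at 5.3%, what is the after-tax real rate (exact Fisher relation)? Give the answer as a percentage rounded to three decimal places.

After-tax nominal return = 4.84% × (1 − 0.3) = 3.3880%.
1 + r = 1.03388 / 1.05300 = 0.981842
After-tax real rate = 0.981842 − 1 → -1.816%.

-1.816%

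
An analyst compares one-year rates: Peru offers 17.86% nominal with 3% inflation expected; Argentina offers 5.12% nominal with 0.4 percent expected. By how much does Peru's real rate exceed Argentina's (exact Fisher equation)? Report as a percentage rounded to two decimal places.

9.73%

Peru: (1 + 0.1786)/(1 + 0.0300) − 1 = 14.4272%
Argentina: (1 + 0.0512)/(1 + 0.0040) − 1 = 4.7012%
Differential = 14.4272% − 4.7012% = 9.7260% → 9.73%.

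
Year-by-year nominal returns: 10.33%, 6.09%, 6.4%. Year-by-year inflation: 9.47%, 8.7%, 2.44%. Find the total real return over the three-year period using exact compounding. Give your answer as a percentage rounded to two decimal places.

2.17%

Compound the nominal returns: 1.1033 × 1.0609 × 1.0640 = 1.245402.
Compound inflation: 1.0947 × 1.0870 × 1.0244 = 1.218973.
Deflate: 1.245402 / 1.218973 = 1.021681.
Total real return = 1.021681 − 1 → 2.17%.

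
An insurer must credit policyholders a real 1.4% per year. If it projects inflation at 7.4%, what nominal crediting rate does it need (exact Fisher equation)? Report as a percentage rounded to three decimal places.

8.904%

(1 + i) = (1 + r)(1 + π) = 1.01400 × 1.07400 = 1.089036
i = 1.089036 − 1, so the required nominal rate is 8.904%.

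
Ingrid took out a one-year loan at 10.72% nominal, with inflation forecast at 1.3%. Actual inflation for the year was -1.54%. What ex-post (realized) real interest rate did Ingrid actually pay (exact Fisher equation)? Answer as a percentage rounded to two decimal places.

Ex-post: (1 + 0.1072)/(1 − 0.0154) − 1 = 12.4518%
So the realized real rate is 12.45%.

12.45%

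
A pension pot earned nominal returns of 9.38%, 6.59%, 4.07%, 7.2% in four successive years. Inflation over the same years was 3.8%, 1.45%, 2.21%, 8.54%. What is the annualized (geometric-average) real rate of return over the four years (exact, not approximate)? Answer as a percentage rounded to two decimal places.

2.72%

Compound the nominal returns: 1.0938 × 1.0659 × 1.0407 × 1.0720 = 1.30069275.
Compound inflation: 1.0380 × 1.0145 × 1.0221 × 1.0854 = 1.16824145.
Deflate: 1.30069275 / 1.16824145 = 1.11337665.
Annualized real rate = 1.11337665^(1/4) − 1 = 2.7213% → 2.72%.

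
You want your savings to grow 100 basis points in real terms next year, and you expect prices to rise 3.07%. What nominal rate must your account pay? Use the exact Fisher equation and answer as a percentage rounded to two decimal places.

(1 + i) = (1 + r)(1 + π) = 1.01000 × 1.03070 = 1.041007
i = 1.041007 − 1, so the required nominal rate is 4.10%.

4.10%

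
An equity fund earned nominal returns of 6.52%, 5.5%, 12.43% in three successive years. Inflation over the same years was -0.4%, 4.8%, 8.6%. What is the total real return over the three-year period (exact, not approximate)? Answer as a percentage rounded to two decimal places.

11.46%

Nominal growth factor = 1.0652 × 1.0550 × 1.1243 = 1.263473
Price-level growth factor = 0.9960 × 1.0480 × 1.0860 = 1.133575
Real growth factor = 1.263473 / 1.133575 = 1.114591
Total real return = 1.114591 − 1 → 11.46%.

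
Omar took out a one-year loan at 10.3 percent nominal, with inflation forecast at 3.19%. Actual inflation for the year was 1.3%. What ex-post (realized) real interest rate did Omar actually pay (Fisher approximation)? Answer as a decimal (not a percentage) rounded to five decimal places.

Ex-post: 10.3% − 1.3% = 9.000%
So the realized real rate is 0.09000.

0.09000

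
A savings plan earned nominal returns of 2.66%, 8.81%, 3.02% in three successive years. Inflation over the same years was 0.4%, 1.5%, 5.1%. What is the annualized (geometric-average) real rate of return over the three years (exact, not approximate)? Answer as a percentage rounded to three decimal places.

2.423%

Compound the nominal returns: 1.0266 × 1.0881 × 1.0302 = 1.15077817.
Compound inflation: 1.0040 × 1.0150 × 1.0510 = 1.07103206.
Deflate: 1.15077817 / 1.07103206 = 1.07445726.
Annualized real rate = 1.07445726^(1/3) − 1 = 2.4227% → 2.423%.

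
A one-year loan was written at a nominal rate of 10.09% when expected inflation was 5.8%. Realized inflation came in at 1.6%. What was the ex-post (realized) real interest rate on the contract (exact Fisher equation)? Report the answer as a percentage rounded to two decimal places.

Ex-post: (1 + 0.1009)/(1 + 0.0160) − 1 = 8.3563%
So the realized real rate is 8.36%.

8.36%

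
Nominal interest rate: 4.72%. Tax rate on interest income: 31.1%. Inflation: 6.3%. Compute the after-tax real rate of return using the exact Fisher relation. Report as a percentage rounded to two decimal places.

After-tax nominal return = 4.72% × (1 − 0.311) = 3.25208%.
1 + r = 1.0325208 / 1.06300 = 0.971327
After-tax real rate = 0.971327 − 1 → -2.87%.

-2.87%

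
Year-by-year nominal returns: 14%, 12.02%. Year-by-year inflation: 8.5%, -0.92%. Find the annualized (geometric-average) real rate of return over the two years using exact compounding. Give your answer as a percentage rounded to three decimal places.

8.991%

Nominal growth factor = 1.1400 × 1.1202 = 1.27702800
Price-level growth factor = 1.0850 × 0.9908 = 1.07501800
Real growth factor = 1.27702800 / 1.07501800 = 1.18791313
Annualized real rate = 1.18791313^(1/2) − 1 = 8.9914% → 8.991%.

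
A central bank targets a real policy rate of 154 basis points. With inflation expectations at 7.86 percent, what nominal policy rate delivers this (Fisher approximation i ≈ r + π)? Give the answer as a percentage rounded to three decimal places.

i ≈ r + π = 1.54% + 7.86% = 9.400%.

9.400%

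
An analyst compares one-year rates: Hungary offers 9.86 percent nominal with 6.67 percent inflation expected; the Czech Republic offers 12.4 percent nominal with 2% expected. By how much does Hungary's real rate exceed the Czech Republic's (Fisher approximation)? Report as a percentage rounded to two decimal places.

Hungary: 9.86% − 6.67% = 3.190%
The Czech Republic: 12.4% − 2% = 10.400%
Differential = -7.210% → -7.21%.

-7.21%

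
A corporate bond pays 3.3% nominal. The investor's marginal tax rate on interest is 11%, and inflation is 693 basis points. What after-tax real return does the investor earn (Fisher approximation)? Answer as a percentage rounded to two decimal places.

-3.99%

After-tax nominal return = 3.3% × (1 − 0.11) = 2.9370%.
r ≈ 2.9370% − 6.93% → -3.99%.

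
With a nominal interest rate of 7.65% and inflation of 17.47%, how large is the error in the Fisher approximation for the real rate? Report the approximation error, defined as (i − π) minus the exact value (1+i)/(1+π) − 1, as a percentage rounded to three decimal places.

-1.460%

Approximate: r ≈ 7.650% − 17.470% = -9.8200%
Exact: (1 + 0.0765)/(1 + 0.1747) − 1 = -8.3596%
Error = -9.8200% − (-8.3596%) = -1.4604% → -1.460%.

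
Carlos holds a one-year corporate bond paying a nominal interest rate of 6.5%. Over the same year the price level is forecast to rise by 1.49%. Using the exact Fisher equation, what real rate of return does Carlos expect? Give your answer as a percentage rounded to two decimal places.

By the Fisher equation, 1 + r = (1 + i)/(1 + π).
1 + r = 1.06500 / 1.01490 = 1.049364
r = 1.049364 − 1 = 4.9364%, i.e. 4.94%.

4.94%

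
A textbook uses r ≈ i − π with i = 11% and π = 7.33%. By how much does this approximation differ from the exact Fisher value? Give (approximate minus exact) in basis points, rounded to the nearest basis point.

Approximate: r ≈ 11.000% − 7.330% = 3.6700%
Exact: (1 + 0.1100)/(1 + 0.0733) − 1 = 3.4194%
Error = 3.6700% − 3.4194% = 0.2506% → 25 basis points.

25 basis points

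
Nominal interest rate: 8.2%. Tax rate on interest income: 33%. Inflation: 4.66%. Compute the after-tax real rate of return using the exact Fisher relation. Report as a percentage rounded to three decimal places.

After-tax nominal return = 8.2% × (1 − 0.33) = 5.4940%.
1 + r = 1.05494 / 1.04660 = 1.007969
After-tax real rate = 1.007969 − 1 → 0.797%.

0.797%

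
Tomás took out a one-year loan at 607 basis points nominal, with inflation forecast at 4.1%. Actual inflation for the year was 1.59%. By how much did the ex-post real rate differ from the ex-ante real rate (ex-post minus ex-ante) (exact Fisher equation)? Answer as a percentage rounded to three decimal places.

2.517%

Ex-ante: (1 + 0.0607)/(1 + 0.0410) − 1 = 1.89241%
Ex-post: (1 + 0.0607)/(1 + 0.0159) − 1 = 4.40988%
Difference (ex-post − ex-ante) = 2.51747% → 2.517%.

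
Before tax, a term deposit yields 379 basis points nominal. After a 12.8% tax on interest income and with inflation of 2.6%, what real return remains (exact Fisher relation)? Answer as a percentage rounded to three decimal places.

0.687%

After-tax nominal return = 3.79% × (1 − 0.128) = 3.30488%.
1 + r = 1.0330488 / 1.02600 = 1.006870
After-tax real rate = 1.006870 − 1 → 0.687%.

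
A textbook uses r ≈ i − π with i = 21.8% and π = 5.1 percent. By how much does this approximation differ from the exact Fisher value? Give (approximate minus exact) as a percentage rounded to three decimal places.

0.810%

Approximate: r ≈ 21.800% − 5.100% = 16.7000%
Exact: (1 + 0.2180)/(1 + 0.0510) − 1 = 15.8896%
Error = 16.7000% − 15.8896% = 0.8104% → 0.810%.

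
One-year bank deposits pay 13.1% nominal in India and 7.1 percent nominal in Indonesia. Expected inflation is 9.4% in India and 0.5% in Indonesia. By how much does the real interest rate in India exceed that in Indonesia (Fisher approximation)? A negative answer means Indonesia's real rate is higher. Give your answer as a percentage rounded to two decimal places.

-2.90%

India: 13.1% − 9.4% = 3.700%
Indonesia: 7.1% − 0.5% = 6.600%
Differential = -2.900% → -2.90%.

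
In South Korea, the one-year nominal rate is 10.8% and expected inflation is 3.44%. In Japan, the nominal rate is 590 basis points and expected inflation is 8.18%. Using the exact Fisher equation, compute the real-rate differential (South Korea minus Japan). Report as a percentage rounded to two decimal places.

9.22%

South Korea: (1 + 0.1080)/(1 + 0.0344) − 1 = 7.1152%
Japan: (1 + 0.0590)/(1 + 0.0818) − 1 = -2.1076%
Differential = 7.1152% − (-2.1076%) = 9.2228% → 9.22%.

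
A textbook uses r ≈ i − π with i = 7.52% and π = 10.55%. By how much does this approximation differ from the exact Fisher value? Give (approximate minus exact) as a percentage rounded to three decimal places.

-0.289%

Approximate: r ≈ 7.520% − 10.550% = -3.0300%
Exact: (1 + 0.0752)/(1 + 0.1055) − 1 = -2.7408%
Error = -3.0300% − (-2.7408%) = -0.2892% → -0.289%.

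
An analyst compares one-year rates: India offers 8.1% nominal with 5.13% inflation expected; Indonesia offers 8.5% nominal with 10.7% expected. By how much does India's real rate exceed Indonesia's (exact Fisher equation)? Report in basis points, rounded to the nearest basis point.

India: (1 + 0.0810)/(1 + 0.0513) − 1 = 2.8251%
Indonesia: (1 + 0.0850)/(1 + 0.1070) − 1 = -1.9874%
Differential = 2.8251% − (-1.9874%) = 4.8124% → 481 basis points.

481 basis points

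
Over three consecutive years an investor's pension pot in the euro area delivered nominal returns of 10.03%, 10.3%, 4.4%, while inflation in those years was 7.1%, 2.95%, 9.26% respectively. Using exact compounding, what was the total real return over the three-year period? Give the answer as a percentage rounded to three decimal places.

5.174%

Nominal growth factor = 1.1003 × 1.1030 × 1.0440 = 1.267031
Price-level growth factor = 1.0710 × 1.0295 × 1.0926 = 1.204695
Real growth factor = 1.267031 / 1.204695 = 1.051744
Total real return = 1.051744 − 1 → 5.174%.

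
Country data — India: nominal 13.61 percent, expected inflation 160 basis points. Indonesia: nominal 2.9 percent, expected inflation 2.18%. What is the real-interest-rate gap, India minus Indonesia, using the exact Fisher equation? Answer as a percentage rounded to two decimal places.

11.12%

India: (1 + 0.1361)/(1 + 0.0160) − 1 = 11.8209%
Indonesia: (1 + 0.0290)/(1 + 0.0218) − 1 = 0.7046%
Differential = 11.8209% − 0.7046% = 11.1162% → 11.12%.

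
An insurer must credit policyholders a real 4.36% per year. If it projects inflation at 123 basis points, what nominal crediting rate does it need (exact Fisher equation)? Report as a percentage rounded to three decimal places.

5.644%

(1 + i) = (1 + r)(1 + π) = 1.04360 × 1.01230 = 1.05643628
i = 1.05643628 − 1, so the required nominal rate is 5.644%.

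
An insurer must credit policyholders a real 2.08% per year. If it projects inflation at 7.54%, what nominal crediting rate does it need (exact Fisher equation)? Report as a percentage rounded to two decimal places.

(1 + i) = (1 + r)(1 + π) = 1.02080 × 1.07540 = 1.09776832
i = 1.09776832 − 1, so the required nominal rate is 9.78%.

9.78%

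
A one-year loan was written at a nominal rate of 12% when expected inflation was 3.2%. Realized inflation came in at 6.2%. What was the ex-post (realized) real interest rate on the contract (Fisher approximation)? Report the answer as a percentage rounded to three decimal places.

5.800%

Ex-post: 12% − 6.2% = 5.800%
So the realized real rate is 5.800%.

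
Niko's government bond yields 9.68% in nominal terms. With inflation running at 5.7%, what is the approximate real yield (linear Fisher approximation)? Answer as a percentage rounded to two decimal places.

3.98%

r ≈ i − π = 9.68% − 5.7% = 3.98%.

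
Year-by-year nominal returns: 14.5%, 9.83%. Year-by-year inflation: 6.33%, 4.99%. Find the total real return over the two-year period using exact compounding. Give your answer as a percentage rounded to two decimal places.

Nominal growth factor = 1.1450 × 1.0983 = 1.257554
Price-level growth factor = 1.0633 × 1.0499 = 1.116359
Real growth factor = 1.257554 / 1.116359 = 1.126478
Total real return = 1.126478 − 1 → 12.65%.

12.65%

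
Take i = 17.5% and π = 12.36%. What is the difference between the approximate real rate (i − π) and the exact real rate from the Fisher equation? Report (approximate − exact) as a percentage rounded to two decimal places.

Approximate: r ≈ 17.500% − 12.360% = 5.1400%
Exact: (1 + 0.1750)/(1 + 0.1236) − 1 = 4.5746%
Error = 5.1400% − 4.5746% = 0.5654% → 0.57%.

0.57%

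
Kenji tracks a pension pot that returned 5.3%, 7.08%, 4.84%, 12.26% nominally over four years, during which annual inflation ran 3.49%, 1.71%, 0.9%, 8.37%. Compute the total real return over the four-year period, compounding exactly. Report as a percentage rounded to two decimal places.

15.30%

Nominal growth factor = 1.0530 × 1.0708 × 1.0484 × 1.1226 = 1.327055
Price-level growth factor = 1.0349 × 1.0171 × 1.0090 × 1.0837 = 1.150965
Real growth factor = 1.327055 / 1.150965 = 1.152993
Total real return = 1.152993 − 1 → 15.30%.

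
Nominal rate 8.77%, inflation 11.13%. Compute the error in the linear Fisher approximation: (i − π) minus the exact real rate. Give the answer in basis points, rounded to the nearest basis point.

-24 basis points

Approximate: r ≈ 8.770% − 11.130% = -2.3600%
Exact: (1 + 0.0877)/(1 + 0.1113) − 1 = -2.1236%
Error = -2.3600% − (-2.1236%) = -0.2364% → -24 basis points.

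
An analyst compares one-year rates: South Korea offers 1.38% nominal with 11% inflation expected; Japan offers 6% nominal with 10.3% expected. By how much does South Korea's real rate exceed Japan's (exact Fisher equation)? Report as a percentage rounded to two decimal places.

South Korea: (1 + 0.0138)/(1 + 0.1100) − 1 = -8.6667%
Japan: (1 + 0.0600)/(1 + 0.1030) − 1 = -3.8985%
Differential = -8.6667% − (-3.8985%) = -4.7682% → -4.77%.

-4.77%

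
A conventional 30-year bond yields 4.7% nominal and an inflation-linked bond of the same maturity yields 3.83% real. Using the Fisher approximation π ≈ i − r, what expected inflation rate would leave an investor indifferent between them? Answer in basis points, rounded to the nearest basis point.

87 basis points

π ≈ i − r = 4.7% − 3.83% → 87 basis points.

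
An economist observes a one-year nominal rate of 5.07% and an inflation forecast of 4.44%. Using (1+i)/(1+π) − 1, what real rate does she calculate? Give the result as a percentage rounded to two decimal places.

By the Fisher relation, 1 + r = (1 + i)/(1 + π).
1 + r = 1.05070 / 1.04440 = 1.006032
r = 1.006032 − 1 = 0.6032%, i.e. 0.60%.

0.60%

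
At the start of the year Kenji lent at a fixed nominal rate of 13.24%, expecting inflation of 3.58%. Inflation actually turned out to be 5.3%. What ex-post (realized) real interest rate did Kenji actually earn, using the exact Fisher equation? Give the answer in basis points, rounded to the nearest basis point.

754 basis points

Ex-post: (1 + 0.1324)/(1 + 0.0530) − 1 = 7.5404%
So the realized real rate is 754 basis points.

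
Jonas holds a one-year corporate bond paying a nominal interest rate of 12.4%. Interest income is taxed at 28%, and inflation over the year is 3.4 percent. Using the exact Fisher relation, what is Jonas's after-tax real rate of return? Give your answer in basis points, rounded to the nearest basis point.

After-tax nominal return = 12.4% × (1 − 0.28) = 8.9280%.
1 + r = 1.08928 / 1.03400 = 1.053462
After-tax real rate = 1.053462 − 1 → 535 basis points.

535 basis points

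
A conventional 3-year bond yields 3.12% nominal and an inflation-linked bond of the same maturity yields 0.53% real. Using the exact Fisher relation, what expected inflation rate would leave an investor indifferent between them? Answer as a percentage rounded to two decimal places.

(1 + π) = (1 + i)/(1 + r) = 1.03120 / 1.00530 = 1.025763
Break-even inflation = 1.025763 − 1 → 2.58%.

2.58%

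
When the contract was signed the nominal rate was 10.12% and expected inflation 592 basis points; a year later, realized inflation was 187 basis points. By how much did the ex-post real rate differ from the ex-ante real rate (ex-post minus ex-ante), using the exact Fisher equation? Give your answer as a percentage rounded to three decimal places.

Ex-ante: (1 + 0.1012)/(1 + 0.0592) − 1 = 3.9653%
Ex-post: (1 + 0.1012)/(1 + 0.0187) − 1 = 8.0986%
Difference (ex-post − ex-ante) = 4.1333% → 4.133%.

4.133%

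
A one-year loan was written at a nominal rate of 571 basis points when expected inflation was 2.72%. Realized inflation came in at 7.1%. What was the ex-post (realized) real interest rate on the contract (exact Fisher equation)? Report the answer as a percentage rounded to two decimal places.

Ex-post: (1 + 0.0571)/(1 + 0.0710) − 1 = -1.2979%
So the realized real rate is -1.30%.

-1.30%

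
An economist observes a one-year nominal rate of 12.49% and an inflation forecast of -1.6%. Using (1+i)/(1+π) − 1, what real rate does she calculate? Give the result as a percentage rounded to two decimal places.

14.32%

1 + r = 1.12490 / 0.98400 = 1.143191
r = 1.143191 − 1 = 14.3191%, i.e. 14.32%.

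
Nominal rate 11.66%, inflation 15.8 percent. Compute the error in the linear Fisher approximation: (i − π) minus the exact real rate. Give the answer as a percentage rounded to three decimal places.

Approximate: r ≈ 11.660% − 15.800% = -4.1400%
Exact: (1 + 0.1166)/(1 + 0.1580) − 1 = -3.5751%
Error = -4.1400% − (-3.5751%) = -0.5649% → -0.565%.

-0.565%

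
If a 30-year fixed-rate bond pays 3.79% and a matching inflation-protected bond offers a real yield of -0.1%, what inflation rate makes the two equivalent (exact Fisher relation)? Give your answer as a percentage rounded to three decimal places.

(1 + π) = (1 + i)/(1 + r) = 1.03790 / 0.99900 = 1.038939
Break-even inflation = 1.038939 − 1 → 3.894%.

3.894%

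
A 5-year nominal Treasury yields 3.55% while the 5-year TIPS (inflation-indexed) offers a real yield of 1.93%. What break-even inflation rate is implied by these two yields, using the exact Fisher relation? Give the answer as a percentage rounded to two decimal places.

(1 + π) = (1 + i)/(1 + r) = 1.03550 / 1.01930 = 1.015893
Break-even inflation = 1.015893 − 1 → 1.59%.

1.59%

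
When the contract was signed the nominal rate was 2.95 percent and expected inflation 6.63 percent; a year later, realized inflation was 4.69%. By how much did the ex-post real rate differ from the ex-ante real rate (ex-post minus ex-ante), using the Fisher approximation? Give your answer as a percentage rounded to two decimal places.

Ex-ante: 2.95% − 6.63% = -3.680%
Ex-post: 2.95% − 4.69% = -1.740%
Difference (ex-post − ex-ante) = 1.9400% → 1.94%.

1.94%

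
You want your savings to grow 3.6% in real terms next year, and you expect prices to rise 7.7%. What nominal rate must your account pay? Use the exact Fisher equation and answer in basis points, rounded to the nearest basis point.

(1 + i) = (1 + r)(1 + π) = 1.03600 × 1.07700 = 1.115772
i = 1.115772 − 1, so the required nominal rate is 1158 basis points.

1158 basis points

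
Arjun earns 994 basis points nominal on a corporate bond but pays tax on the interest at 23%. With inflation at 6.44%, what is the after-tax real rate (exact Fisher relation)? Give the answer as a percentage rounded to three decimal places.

1.140%

After-tax nominal return = 9.94% × (1 − 0.23) = 7.6538%.
1 + r = 1.076538 / 1.06440 = 1.011404
After-tax real rate = 1.011404 − 1 → 1.140%.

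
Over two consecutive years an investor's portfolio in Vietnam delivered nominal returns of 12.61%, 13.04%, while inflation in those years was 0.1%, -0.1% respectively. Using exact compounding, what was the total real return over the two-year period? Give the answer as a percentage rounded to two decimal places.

27.29%

Nominal growth factor = 1.1261 × 1.1304 = 1.272943
Price-level growth factor = 1.0010 × 0.9990 = 0.999999
Real growth factor = 1.272943 / 0.999999 = 1.272945
Total real return = 1.272945 − 1 → 27.29%.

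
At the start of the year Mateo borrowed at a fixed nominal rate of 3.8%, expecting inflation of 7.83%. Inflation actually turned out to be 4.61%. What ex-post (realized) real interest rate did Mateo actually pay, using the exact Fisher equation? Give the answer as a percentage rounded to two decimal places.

-0.77%

Ex-post: (1 + 0.0380)/(1 + 0.0461) − 1 = -0.7743%
So the realized real rate is -0.77%.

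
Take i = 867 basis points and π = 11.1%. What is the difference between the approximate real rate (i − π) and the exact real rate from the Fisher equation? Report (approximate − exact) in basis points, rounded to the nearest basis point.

-24 basis points

Approximate: r ≈ 8.670% − 11.100% = -2.4300%
Exact: (1 + 0.0867)/(1 + 0.1110) − 1 = -2.1872%
Error = -2.4300% − (-2.1872%) = -0.2428% → -24 basis points.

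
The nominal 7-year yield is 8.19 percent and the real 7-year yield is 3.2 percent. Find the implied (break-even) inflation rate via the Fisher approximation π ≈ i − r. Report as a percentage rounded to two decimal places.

π ≈ i − r = 8.19% − 3.2% → 4.99%.

4.99%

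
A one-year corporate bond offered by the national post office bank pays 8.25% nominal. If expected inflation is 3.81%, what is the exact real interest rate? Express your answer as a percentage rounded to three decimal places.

4.277%

By the Fisher identity, 1 + r = (1 + i)/(1 + π).
1 + r = 1.08250 / 1.03810 = 1.042770
r = 1.042770 − 1 = 4.2770%, i.e. 4.277%.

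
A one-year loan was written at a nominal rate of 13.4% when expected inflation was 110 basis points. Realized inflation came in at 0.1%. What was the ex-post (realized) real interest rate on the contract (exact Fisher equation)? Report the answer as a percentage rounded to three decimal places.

Ex-post: (1 + 0.1340)/(1 + 0.0010) − 1 = 13.2867%
So the realized real rate is 13.287%.

13.287%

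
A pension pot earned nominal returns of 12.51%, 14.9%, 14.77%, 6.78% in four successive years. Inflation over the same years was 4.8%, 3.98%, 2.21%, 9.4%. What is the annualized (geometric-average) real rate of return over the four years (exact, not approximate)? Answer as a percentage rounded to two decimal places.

6.78%

Nominal growth factor = 1.1251 × 1.1490 × 1.1477 × 1.0678 = 1.58427092
Price-level growth factor = 1.0480 × 1.0398 × 1.0221 × 1.0940 = 1.21848954
Real growth factor = 1.58427092 / 1.21848954 = 1.30019247
Annualized real rate = 1.30019247^(1/4) − 1 = 6.7829% → 6.78%.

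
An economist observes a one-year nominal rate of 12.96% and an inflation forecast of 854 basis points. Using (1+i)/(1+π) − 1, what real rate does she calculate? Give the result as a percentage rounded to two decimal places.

By the Fisher relation, 1 + r = (1 + i)/(1 + π).
1 + r = 1.12960 / 1.08540 = 1.040722
r = 1.040722 − 1 = 4.0722%, i.e. 4.07%.

4.07%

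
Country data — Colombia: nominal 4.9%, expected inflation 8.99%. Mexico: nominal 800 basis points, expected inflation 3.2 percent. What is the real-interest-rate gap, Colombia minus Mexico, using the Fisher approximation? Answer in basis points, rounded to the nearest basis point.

-889 basis points

Colombia: 4.9% − 8.99% = -4.090%
Mexico: 8% − 3.2% = 4.800%
Differential = -8.890% → -889 basis points.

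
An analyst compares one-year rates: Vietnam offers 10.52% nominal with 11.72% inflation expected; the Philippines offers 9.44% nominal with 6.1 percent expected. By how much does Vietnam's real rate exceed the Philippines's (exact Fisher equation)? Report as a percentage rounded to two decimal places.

-4.22%

Vietnam: (1 + 0.1052)/(1 + 0.1172) − 1 = -1.0741%
The Philippines: (1 + 0.0944)/(1 + 0.0610) − 1 = 3.1480%
Differential = -1.0741% − 3.1480% = -4.2221% → -4.22%.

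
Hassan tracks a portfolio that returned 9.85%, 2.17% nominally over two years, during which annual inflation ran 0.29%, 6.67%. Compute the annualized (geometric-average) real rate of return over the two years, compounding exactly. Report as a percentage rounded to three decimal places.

Nominal growth factor = 1.0985 × 1.0217 = 1.12233745
Price-level growth factor = 1.0029 × 1.0667 = 1.06979343
Real growth factor = 1.12233745 / 1.06979343 = 1.04911604
Annualized real rate = 1.04911604^(1/2) − 1 = 2.4264% → 2.426%.

2.426%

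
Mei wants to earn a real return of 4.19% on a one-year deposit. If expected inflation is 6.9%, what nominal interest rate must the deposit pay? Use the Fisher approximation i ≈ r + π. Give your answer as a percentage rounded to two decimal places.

11.09%

i ≈ r + π = 4.19% + 6.9% = 11.09%.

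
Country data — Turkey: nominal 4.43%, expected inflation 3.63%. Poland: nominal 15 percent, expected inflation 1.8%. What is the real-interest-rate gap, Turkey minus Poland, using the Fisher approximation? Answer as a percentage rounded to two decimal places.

-12.40%

Turkey: 4.43% − 3.63% = 0.800%
Poland: 15% − 1.8% = 13.200%
Differential = -12.400% → -12.40%.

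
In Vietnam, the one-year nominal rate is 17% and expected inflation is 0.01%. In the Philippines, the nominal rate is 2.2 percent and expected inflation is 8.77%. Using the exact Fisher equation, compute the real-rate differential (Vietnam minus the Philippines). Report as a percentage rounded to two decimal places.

23.03%

Vietnam: (1 + 0.1700)/(1 + 0.0001) − 1 = 16.9883%
The Philippines: (1 + 0.0220)/(1 + 0.0877) − 1 = -6.0403%
Differential = 16.9883% − (-6.0403%) = 23.0286% → 23.03%.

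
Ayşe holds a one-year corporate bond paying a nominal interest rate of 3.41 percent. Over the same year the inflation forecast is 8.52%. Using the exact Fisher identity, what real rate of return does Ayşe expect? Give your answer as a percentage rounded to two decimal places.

-4.71%

1 + r = 1.03410 / 1.08520 = 0.952912
r = 0.952912 − 1 = -4.7088%, i.e. -4.71%.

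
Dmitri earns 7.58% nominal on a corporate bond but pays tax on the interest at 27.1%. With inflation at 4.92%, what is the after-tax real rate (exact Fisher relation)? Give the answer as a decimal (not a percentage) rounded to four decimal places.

0.0058

After-tax nominal return = 7.58% × (1 − 0.271) = 5.52582%.
1 + r = 1.0552582 / 1.04920 = 1.005774
After-tax real rate = 1.005774 − 1 → 0.0058.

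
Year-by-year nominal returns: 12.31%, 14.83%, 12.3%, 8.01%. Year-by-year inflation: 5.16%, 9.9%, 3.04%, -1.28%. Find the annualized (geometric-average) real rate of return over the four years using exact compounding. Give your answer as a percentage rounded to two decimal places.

7.40%

Compound the nominal returns: 1.1231 × 1.1483 × 1.1230 × 1.0801 = 1.56429088.
Compound inflation: 1.0516 × 1.0990 × 1.0304 × 0.9872 = 1.17559916.
Deflate: 1.56429088 / 1.17559916 = 1.33063287.
Annualized real rate = 1.33063287^(1/4) − 1 = 7.4025% → 7.40%.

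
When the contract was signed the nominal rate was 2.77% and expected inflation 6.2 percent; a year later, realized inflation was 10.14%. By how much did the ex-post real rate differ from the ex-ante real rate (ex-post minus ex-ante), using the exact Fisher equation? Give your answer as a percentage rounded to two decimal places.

-3.46%

Ex-ante: (1 + 0.0277)/(1 + 0.0620) − 1 = -3.2298%
Ex-post: (1 + 0.0277)/(1 + 0.1014) − 1 = -6.6915%
Difference (ex-post − ex-ante) = -3.4617% → -3.46%.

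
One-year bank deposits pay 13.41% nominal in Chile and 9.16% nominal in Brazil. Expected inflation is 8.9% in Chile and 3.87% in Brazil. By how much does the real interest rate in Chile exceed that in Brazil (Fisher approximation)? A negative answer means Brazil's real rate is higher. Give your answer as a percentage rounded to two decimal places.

-0.78%

Chile: 13.41% − 8.9% = 4.510%
Brazil: 9.16% − 3.87% = 5.290%
Differential = -0.780% → -0.78%.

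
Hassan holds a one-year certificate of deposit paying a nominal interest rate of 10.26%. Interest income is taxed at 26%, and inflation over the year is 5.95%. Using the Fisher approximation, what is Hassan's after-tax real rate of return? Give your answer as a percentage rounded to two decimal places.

1.64%

After-tax nominal return = 10.26% × (1 − 0.26) = 7.5924%.
r ≈ 7.5924% − 5.95% → 1.64%.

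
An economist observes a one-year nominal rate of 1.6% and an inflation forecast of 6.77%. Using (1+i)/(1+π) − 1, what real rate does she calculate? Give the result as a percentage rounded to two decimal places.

-4.84%

1 + r = 1.01600 / 1.06770 = 0.951578
r = 0.951578 − 1 = -4.8422%, i.e. -4.84%.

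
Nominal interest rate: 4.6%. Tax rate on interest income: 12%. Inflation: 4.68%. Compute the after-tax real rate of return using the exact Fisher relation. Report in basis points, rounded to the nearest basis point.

-60 basis points

After-tax nominal return = 4.6% × (1 − 0.12) = 4.0480%.
1 + r = 1.04048 / 1.04680 = 0.993963
After-tax real rate = 0.993963 − 1 → -60 basis points.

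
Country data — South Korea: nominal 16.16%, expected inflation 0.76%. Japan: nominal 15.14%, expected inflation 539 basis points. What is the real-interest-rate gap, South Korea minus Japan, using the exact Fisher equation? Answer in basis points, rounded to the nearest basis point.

603 basis points

South Korea: (1 + 0.1616)/(1 + 0.0076) − 1 = 15.2838%
Japan: (1 + 0.1514)/(1 + 0.0539) − 1 = 9.2514%
Differential = 15.2838% − 9.2514% = 6.0325% → 603 basis points.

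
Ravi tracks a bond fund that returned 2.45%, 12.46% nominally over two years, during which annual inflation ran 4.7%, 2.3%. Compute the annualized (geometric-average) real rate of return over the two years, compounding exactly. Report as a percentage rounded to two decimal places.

3.72%

Compound the nominal returns: 1.0245 × 1.1246 = 1.15215270.
Compound inflation: 1.0470 × 1.0230 = 1.07108100.
Deflate: 1.15215270 / 1.07108100 = 1.07569147.
Annualized real rate = 1.07569147^(1/2) − 1 = 3.7155% → 3.72%.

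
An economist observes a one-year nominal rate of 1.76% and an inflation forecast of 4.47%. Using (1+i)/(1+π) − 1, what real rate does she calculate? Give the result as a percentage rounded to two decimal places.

-2.59%

By the Fisher equation, 1 + r = (1 + i)/(1 + π).
1 + r = 1.01760 / 1.04470 = 0.974060
r = 0.974060 − 1 = -2.5940%, i.e. -2.59%.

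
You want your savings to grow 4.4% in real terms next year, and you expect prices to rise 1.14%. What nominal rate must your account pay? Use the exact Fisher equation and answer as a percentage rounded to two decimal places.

5.59%

(1 + i) = (1 + r)(1 + π) = 1.04400 × 1.01140 = 1.0559016
i = 1.0559016 − 1, so the required nominal rate is 5.59%.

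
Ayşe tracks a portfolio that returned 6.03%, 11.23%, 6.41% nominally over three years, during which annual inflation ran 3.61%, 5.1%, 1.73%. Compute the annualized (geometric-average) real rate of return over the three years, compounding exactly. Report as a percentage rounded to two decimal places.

4.25%

Compound the nominal returns: 1.0603 × 1.1123 × 1.0641 = 1.25496942.
Compound inflation: 1.0361 × 1.0510 × 1.0173 = 1.10777978.
Deflate: 1.25496942 / 1.10777978 = 1.13286904.
Annualized real rate = 1.13286904^(1/3) − 1 = 4.2461% → 4.25%.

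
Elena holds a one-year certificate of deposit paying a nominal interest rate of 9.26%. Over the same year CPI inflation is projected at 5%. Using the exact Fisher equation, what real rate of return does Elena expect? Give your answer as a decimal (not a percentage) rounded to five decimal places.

0.04057

1 + r = 1.09260 / 1.05000 = 1.040571
r = 1.040571 − 1 = 4.0571%, i.e. 0.04057.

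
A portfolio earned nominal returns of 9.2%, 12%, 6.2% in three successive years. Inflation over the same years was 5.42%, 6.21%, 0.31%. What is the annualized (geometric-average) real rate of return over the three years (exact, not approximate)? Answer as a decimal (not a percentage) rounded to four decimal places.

0.0496

Nominal growth factor = 1.0920 × 1.1200 × 1.0620 = 1.29886848
Price-level growth factor = 1.0542 × 1.0621 × 1.0031 = 1.12313678
Real growth factor = 1.29886848 / 1.12313678 = 1.15646509
Annualized real rate = 1.15646509^(1/3) − 1 = 4.9649% → 0.0496.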